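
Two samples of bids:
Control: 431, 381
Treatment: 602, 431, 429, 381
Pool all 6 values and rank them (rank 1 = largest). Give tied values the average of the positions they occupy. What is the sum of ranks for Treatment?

Sorted (descending): 602, 431, 431, 429, 381, 381
The 2 values of 431 occupy positions 2–3 → average rank (2+3)/2 = 2.5.
The 2 values of 381 occupy positions 5–6 → average rank (5+6)/2 = 5.5.
Treatment values → pooled ranks: 602→1, 431→2.5, 429→4, 381→5.5
Rank sum = 1 + 2.5 + 4 + 5.5 = 13

13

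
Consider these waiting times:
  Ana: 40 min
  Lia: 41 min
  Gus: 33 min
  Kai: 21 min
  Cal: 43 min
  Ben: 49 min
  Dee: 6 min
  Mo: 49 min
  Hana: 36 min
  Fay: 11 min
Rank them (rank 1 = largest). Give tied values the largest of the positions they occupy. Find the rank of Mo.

Sorted (descending): 49, 49, 43, 41, 40, 36, 33, 21, 11, 6
The 2 values of 49 occupy positions 1–2 → each gets rank 2.
Mo has value 49 min → rank 2.

2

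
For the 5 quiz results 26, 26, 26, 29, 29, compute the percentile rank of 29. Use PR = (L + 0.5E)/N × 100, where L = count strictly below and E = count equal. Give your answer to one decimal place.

N = 5.
Strictly below 29: 3. Equal to 29: 2.
PR = (3 + 0.5·2)/5 × 100 = 80.0

80.0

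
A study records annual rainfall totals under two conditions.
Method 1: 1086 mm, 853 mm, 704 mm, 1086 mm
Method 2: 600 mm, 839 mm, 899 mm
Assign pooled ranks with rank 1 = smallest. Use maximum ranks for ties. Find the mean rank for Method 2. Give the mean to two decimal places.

3.00

Sorted (ascending): 600, 704, 839, 853, 899, 1086, 1086
The 2 values of 1086 occupy positions 6–7 → each gets rank 7.
Method 2 values → pooled ranks: 600→1, 839→3, 899→5
Mean rank = (1 + 3 + 5) / 3 = 3.00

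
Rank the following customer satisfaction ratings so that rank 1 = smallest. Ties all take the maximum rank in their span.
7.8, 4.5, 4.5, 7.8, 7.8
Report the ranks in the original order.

5, 2, 2, 5, 5

Sorted (ascending): 4.5, 4.5, 7.8, 7.8, 7.8
The 2 values of 4.5 occupy positions 1–2 → each gets rank 2.
The 3 values of 7.8 occupy positions 3–5 → each gets rank 5.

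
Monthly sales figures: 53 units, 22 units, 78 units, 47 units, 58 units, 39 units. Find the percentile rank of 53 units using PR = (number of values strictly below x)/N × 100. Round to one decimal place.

N = 6.
Strictly below 53: 3. Equal to 53: 1.
PR = 3/6 × 100 = 50.0

50.0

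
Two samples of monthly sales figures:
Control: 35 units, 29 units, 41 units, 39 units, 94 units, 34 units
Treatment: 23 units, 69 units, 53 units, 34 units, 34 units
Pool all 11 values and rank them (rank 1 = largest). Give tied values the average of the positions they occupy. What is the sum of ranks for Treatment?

Sorted (descending): 94, 69, 53, 41, 39, 35, 34, 34, 34, 29, 23
The 3 values of 34 occupy positions 7–9 → average rank 8.
Treatment values → pooled ranks: 23→11, 69→2, 53→3, 34→8, 34→8
Rank sum = 11 + 2 + 3 + 8 + 8 = 32

32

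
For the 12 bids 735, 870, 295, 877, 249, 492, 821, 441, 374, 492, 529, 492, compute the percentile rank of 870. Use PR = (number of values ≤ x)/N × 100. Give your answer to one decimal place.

N = 12.
Strictly below 870: 10. Equal to 870: 1.
PR = 11/12 × 100 = 91.7

91.7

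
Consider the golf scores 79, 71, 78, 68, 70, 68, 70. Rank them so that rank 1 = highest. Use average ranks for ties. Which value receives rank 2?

Sorted (descending): 79, 78, 71, 70, 70, 68, 68
The 2 values of 70 occupy positions 4–5 → average rank (4+5)/2 = 4.5.
The 2 values of 68 occupy positions 6–7 → average rank (6+7)/2 = 6.5.
Rank 2 → value 78.

78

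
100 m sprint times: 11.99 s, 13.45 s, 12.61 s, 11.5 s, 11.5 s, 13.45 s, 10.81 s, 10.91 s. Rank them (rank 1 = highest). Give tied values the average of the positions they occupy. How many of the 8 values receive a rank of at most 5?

Sorted (descending): 13.45, 13.45, 12.61, 11.99, 11.5, 11.5, 10.91, 10.81
The 2 values of 13.45 occupy positions 1–2 → average rank (1+2)/2 = 1.5.
The 2 values of 11.5 occupy positions 5–6 → average rank (5+6)/2 = 5.5.
Ranks ≤ 5: {1.5, 1.5, 3, 4} → 4 values.

4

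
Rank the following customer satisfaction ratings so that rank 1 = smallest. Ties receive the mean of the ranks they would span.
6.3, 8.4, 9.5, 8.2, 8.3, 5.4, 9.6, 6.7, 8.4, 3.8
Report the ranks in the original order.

Sorted (ascending): 3.8, 5.4, 6.3, 6.7, 8.2, 8.3, 8.4, 8.4, 9.5, 9.6
The 2 values of 8.4 occupy positions 7–8 → average rank (7+8)/2 = 7.5.

3, 7.5, 9, 5, 6, 2, 10, 4, 7.5, 1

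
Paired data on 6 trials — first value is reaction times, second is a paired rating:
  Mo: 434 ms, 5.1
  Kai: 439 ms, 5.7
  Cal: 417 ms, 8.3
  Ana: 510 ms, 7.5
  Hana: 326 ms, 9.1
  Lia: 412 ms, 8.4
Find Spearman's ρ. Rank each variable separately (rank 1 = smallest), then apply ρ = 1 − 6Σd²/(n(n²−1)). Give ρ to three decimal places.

Ranks of variable 1: 4, 5, 3, 6, 1, 2
Ranks of variable 2: 1, 2, 4, 3, 6, 5
d = r₁ − r₂: 3, 3, -1, 3, -5, -3
d²: 9, 9, 1, 9, 25, 9; Σd² = 62
ρ = 1 − 6·62/(6·35) = 1 − 372/210 = -0.771

-0.771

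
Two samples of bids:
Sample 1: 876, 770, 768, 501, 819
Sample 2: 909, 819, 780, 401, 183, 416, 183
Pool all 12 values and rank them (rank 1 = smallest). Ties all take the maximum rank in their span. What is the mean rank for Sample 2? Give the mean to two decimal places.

Sorted (ascending): 183, 183, 401, 416, 501, 768, 770, 780, 819, 819, 876, 909
The 2 values of 183 occupy positions 1–2 → each gets rank 2.
The 2 values of 819 occupy positions 9–10 → each gets rank 10.
Sample 2 values → pooled ranks: 909→12, 819→10, 780→8, 401→3, 183→2, 416→4, 183→2
Mean rank = (12 + 10 + 8 + 3 + 2 + 4 + 2) / 7 = 5.86

5.86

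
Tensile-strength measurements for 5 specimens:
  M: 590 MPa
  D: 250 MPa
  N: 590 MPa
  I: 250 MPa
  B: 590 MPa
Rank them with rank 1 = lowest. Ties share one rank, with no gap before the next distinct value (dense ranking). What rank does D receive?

1

Sorted (ascending): 250, 250, 590, 590, 590
The 2 values of 250 share dense rank 1.
The 3 values of 590 share dense rank 2.
D has value 250 MPa → rank 1.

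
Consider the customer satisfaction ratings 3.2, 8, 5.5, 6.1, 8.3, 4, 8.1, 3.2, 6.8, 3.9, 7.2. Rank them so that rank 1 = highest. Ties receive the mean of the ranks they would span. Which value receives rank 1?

8.3

Sorted (descending): 8.3, 8.1, 8, 7.2, 6.8, 6.1, 5.5, 4, 3.9, 3.2, 3.2
The 2 values of 3.2 occupy positions 10–11 → average rank (10+11)/2 = 10.5.
Rank 1 → value 8.3.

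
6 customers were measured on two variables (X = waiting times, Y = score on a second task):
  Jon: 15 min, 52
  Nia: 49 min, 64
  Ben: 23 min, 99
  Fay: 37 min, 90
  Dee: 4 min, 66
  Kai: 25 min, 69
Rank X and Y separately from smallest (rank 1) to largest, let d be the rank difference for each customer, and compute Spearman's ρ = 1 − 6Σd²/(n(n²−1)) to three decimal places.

Ranks of variable 1: 2, 6, 3, 5, 1, 4
Ranks of variable 2: 1, 2, 6, 5, 3, 4
d = r₁ − r₂: 1, 4, -3, 0, -2, 0
d²: 1, 16, 9, 0, 4, 0; Σd² = 30
ρ = 1 − 6·30/(6·35) = 1 − 180/210 = 0.143

0.143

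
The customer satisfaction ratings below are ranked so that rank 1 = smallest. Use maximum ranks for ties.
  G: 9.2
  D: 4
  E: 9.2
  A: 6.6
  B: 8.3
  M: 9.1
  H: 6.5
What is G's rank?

7

Sorted (ascending): 4, 6.5, 6.6, 8.3, 9.1, 9.2, 9.2
The 2 values of 9.2 occupy positions 6–7 → each gets rank 7.
G has value 9.2 → rank 7.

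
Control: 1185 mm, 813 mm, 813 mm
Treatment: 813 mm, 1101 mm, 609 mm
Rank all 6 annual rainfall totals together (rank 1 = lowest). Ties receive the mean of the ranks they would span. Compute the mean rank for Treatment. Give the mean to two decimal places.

Sorted (ascending): 609, 813, 813, 813, 1101, 1185
The 3 values of 813 occupy positions 2–4 → average rank 3.
Treatment values → pooled ranks: 813→3, 1101→5, 609→1
Mean rank = (3 + 5 + 1) / 3 = 3.00

3.00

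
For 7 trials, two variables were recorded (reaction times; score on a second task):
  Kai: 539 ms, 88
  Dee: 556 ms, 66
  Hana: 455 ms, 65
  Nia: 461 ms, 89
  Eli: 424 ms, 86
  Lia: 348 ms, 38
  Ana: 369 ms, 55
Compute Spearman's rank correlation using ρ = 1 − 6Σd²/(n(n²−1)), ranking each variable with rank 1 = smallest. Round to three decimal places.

0.679

Ranks of variable 1: 6, 7, 4, 5, 3, 1, 2
Ranks of variable 2: 6, 4, 3, 7, 5, 1, 2
d = r₁ − r₂: 0, 3, 1, -2, -2, 0, 0
d²: 0, 9, 1, 4, 4, 0, 0; Σd² = 18
ρ = 1 − 6·18/(7·48) = 1 − 108/336 = 0.679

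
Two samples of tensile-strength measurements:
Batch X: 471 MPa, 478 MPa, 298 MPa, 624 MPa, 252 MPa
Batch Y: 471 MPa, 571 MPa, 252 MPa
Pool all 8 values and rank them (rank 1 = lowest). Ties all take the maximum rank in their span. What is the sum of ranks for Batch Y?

14

Sorted (ascending): 252, 252, 298, 471, 471, 478, 571, 624
The 2 values of 252 occupy positions 1–2 → each gets rank 2.
The 2 values of 471 occupy positions 4–5 → each gets rank 5.
Batch Y values → pooled ranks: 471→5, 571→7, 252→2
Rank sum = 5 + 7 + 2 = 14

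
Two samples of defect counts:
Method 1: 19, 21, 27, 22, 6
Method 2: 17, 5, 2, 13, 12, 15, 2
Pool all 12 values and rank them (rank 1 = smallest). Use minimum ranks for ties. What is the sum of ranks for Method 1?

Sorted (ascending): 2, 2, 5, 6, 12, 13, 15, 17, 19, 21, 22, 27
The 2 values of 2 occupy positions 1–2 → each gets rank 1.
Method 1 values → pooled ranks: 19→9, 21→10, 27→12, 22→11, 6→4
Rank sum = 9 + 10 + 12 + 11 + 4 = 46

46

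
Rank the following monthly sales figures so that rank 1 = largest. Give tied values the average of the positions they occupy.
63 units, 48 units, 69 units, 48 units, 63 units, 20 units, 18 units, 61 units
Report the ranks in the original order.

2.5, 5.5, 1, 5.5, 2.5, 7, 8, 4

Sorted (descending): 69, 63, 63, 61, 48, 48, 20, 18
The 2 values of 63 occupy positions 2–3 → average rank (2+3)/2 = 2.5.
The 2 values of 48 occupy positions 5–6 → average rank (5+6)/2 = 5.5.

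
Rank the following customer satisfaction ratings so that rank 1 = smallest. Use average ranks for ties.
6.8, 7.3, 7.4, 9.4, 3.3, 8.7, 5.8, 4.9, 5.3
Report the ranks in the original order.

5, 6, 7, 9, 1, 8, 4, 2, 3

Sorted (ascending): 3.3, 4.9, 5.3, 5.8, 6.8, 7.3, 7.4, 8.7, 9.4
No ties — each value takes its position as its rank.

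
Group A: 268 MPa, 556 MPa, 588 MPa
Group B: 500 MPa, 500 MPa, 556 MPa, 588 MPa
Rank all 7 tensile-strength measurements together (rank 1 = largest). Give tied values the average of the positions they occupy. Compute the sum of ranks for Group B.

Sorted (descending): 588, 588, 556, 556, 500, 500, 268
The 2 values of 588 occupy positions 1–2 → average rank (1+2)/2 = 1.5.
The 2 values of 556 occupy positions 3–4 → average rank (3+4)/2 = 3.5.
The 2 values of 500 occupy positions 5–6 → average rank (5+6)/2 = 5.5.
Group B values → pooled ranks: 500→5.5, 500→5.5, 556→3.5, 588→1.5
Rank sum = 5.5 + 5.5 + 3.5 + 1.5 = 16

16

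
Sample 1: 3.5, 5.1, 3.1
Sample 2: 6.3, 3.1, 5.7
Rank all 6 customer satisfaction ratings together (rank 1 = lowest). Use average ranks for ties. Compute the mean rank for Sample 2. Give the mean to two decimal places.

4.17

Sorted (ascending): 3.1, 3.1, 3.5, 5.1, 5.7, 6.3
The 2 values of 3.1 occupy positions 1–2 → average rank (1+2)/2 = 1.5.
Sample 2 values → pooled ranks: 6.3→6, 3.1→1.5, 5.7→5
Mean rank = (6 + 1.5 + 5) / 3 = 4.17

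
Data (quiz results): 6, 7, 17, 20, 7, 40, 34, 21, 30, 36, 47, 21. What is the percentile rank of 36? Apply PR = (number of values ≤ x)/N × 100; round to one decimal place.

N = 12.
Strictly below 36: 9. Equal to 36: 1.
PR = 10/12 × 100 = 83.3

83.3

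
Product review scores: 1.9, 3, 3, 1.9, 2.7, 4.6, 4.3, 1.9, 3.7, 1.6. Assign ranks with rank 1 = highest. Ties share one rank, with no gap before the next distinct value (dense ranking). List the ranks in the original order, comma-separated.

6, 4, 4, 6, 5, 1, 2, 6, 3, 7

Sorted (descending): 4.6, 4.3, 3.7, 3, 3, 2.7, 1.9, 1.9, 1.9, 1.6
The 2 values of 3 share dense rank 4.
The 3 values of 1.9 share dense rank 6.
Remaining distinct values take the next consecutive integers.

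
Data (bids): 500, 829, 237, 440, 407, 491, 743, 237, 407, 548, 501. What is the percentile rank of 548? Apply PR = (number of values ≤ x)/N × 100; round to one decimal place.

81.8

N = 11.
Strictly below 548: 8. Equal to 548: 1.
PR = 9/11 × 100 = 81.8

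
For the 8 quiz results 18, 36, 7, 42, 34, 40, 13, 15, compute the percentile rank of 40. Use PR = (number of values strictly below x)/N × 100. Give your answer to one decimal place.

75.0

N = 8.
Strictly below 40: 6. Equal to 40: 1.
PR = 6/8 × 100 = 75.0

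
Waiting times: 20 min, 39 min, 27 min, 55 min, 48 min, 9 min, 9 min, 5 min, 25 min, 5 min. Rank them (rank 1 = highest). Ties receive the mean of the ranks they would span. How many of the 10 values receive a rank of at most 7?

6

Sorted (descending): 55, 48, 39, 27, 25, 20, 9, 9, 5, 5
The 2 values of 9 occupy positions 7–8 → average rank (7+8)/2 = 7.5.
The 2 values of 5 occupy positions 9–10 → average rank (9+10)/2 = 9.5.
Ranks ≤ 7: {1, 2, 3, 4, 5, 6} → 6 values.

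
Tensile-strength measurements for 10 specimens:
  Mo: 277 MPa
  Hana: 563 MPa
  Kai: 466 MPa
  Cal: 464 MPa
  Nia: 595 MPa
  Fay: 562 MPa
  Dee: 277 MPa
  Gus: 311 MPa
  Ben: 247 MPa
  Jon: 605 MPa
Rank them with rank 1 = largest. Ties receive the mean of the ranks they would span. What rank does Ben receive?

10

Sorted (descending): 605, 595, 563, 562, 466, 464, 311, 277, 277, 247
The 2 values of 277 occupy positions 8–9 → average rank (8+9)/2 = 8.5.
Ben has value 247 MPa → rank 10.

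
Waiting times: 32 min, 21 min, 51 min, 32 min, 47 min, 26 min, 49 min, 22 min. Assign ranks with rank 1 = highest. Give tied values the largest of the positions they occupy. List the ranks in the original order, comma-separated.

5, 8, 1, 5, 3, 6, 2, 7

Sorted (descending): 51, 49, 47, 32, 32, 26, 22, 21
The 2 values of 32 occupy positions 4–5 → each gets rank 5.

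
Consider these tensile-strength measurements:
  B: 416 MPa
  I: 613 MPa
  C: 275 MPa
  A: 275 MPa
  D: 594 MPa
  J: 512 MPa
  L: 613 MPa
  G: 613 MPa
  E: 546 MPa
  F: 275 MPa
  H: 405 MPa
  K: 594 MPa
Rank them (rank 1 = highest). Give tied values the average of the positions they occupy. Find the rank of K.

Sorted (descending): 613, 613, 613, 594, 594, 546, 512, 416, 405, 275, 275, 275
The 3 values of 613 occupy positions 1–3 → average rank 2.
The 2 values of 594 occupy positions 4–5 → average rank (4+5)/2 = 4.5.
The 3 values of 275 occupy positions 10–12 → average rank 11.
K has value 594 MPa → rank 4.5.

4.5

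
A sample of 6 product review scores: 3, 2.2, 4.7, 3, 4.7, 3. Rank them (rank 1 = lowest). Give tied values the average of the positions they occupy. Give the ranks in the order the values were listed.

3, 1, 5.5, 3, 5.5, 3

Sorted (ascending): 2.2, 3, 3, 3, 4.7, 4.7
The 3 values of 3 occupy positions 2–4 → average rank 3.
The 2 values of 4.7 occupy positions 5–6 → average rank (5+6)/2 = 5.5.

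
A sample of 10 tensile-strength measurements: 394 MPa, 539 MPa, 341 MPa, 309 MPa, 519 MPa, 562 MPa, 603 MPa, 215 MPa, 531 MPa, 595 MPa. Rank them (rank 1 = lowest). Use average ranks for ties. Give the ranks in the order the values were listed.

4, 7, 3, 2, 5, 8, 10, 1, 6, 9

Sorted (ascending): 215, 309, 341, 394, 519, 531, 539, 562, 595, 603
No ties — each value takes its position as its rank.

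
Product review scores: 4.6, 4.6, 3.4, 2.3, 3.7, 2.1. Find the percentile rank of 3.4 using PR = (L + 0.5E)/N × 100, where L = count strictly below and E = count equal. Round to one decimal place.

41.7

N = 6.
Strictly below 3.4: 2. Equal to 3.4: 1.
PR = (2 + 0.5·1)/6 × 100 = 41.7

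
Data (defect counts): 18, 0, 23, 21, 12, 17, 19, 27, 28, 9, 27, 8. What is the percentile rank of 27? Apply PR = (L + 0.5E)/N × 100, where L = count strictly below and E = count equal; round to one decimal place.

N = 12.
Strictly below 27: 9. Equal to 27: 2.
PR = (9 + 0.5·2)/12 × 100 = 83.3

83.3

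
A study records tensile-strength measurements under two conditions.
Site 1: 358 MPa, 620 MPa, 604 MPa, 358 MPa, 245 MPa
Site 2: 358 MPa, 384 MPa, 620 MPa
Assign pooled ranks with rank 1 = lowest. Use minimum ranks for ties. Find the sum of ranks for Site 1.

18

Sorted (ascending): 245, 358, 358, 358, 384, 604, 620, 620
The 3 values of 358 occupy positions 2–4 → each gets rank 2.
The 2 values of 620 occupy positions 7–8 → each gets rank 7.
Site 1 values → pooled ranks: 358→2, 620→7, 604→6, 358→2, 245→1
Rank sum = 2 + 7 + 6 + 2 + 1 = 18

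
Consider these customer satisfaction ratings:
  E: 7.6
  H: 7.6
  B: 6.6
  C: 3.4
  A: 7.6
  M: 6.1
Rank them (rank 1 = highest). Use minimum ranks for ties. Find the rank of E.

Sorted (descending): 7.6, 7.6, 7.6, 6.6, 6.1, 3.4
The 3 values of 7.6 occupy positions 1–3 → each gets rank 1.
E has value 7.6 → rank 1.

1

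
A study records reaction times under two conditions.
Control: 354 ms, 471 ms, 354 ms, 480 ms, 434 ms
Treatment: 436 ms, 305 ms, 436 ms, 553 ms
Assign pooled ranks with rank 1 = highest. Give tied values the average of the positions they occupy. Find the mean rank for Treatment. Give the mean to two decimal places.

Sorted (descending): 553, 480, 471, 436, 436, 434, 354, 354, 305
The 2 values of 436 occupy positions 4–5 → average rank (4+5)/2 = 4.5.
The 2 values of 354 occupy positions 7–8 → average rank (7+8)/2 = 7.5.
Treatment values → pooled ranks: 436→4.5, 305→9, 436→4.5, 553→1
Mean rank = (4.5 + 9 + 4.5 + 1) / 4 = 4.75

4.75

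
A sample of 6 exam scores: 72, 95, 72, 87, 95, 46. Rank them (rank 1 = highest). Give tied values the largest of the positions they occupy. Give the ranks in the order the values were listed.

5, 2, 5, 3, 2, 6

Sorted (descending): 95, 95, 87, 72, 72, 46
The 2 values of 95 occupy positions 1–2 → each gets rank 2.
The 2 values of 72 occupy positions 4–5 → each gets rank 5.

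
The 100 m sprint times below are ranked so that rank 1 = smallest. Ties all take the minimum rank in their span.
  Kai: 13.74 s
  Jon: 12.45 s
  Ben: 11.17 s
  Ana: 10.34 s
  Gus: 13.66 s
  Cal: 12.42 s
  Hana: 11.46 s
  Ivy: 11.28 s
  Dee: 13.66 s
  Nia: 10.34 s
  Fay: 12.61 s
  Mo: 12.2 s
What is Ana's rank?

1

Sorted (ascending): 10.34, 10.34, 11.17, 11.28, 11.46, 12.2, 12.42, 12.45, 12.61, 13.66, 13.66, 13.74
The 2 values of 10.34 occupy positions 1–2 → each gets rank 1.
The 2 values of 13.66 occupy positions 10–11 → each gets rank 10.
Ana has value 10.34 s → rank 1.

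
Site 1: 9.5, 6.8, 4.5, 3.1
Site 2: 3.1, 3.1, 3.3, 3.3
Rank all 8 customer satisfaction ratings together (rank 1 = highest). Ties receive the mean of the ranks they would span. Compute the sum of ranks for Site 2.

23

Sorted (descending): 9.5, 6.8, 4.5, 3.3, 3.3, 3.1, 3.1, 3.1
The 2 values of 3.3 occupy positions 4–5 → average rank (4+5)/2 = 4.5.
The 3 values of 3.1 occupy positions 6–8 → average rank 7.
Site 2 values → pooled ranks: 3.1→7, 3.1→7, 3.3→4.5, 3.3→4.5
Rank sum = 7 + 7 + 4.5 + 4.5 = 23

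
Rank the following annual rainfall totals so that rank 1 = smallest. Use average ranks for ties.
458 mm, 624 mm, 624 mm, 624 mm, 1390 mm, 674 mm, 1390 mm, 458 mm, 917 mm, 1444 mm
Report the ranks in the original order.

1.5, 4, 4, 4, 8.5, 6, 8.5, 1.5, 7, 10

Sorted (ascending): 458, 458, 624, 624, 624, 674, 917, 1390, 1390, 1444
The 2 values of 458 occupy positions 1–2 → average rank (1+2)/2 = 1.5.
The 3 values of 624 occupy positions 3–5 → average rank 4.
The 2 values of 1390 occupy positions 8–9 → average rank (8+9)/2 = 8.5.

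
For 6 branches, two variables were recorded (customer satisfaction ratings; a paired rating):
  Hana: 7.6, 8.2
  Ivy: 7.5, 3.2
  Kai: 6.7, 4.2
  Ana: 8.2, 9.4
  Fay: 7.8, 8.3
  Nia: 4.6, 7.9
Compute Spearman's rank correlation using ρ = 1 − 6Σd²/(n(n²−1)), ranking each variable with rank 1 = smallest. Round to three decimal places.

Ranks of variable 1: 4, 3, 2, 6, 5, 1
Ranks of variable 2: 4, 1, 2, 6, 5, 3
d = r₁ − r₂: 0, 2, 0, 0, 0, -2
d²: 0, 4, 0, 0, 0, 4; Σd² = 8
ρ = 1 − 6·8/(6·35) = 1 − 48/210 = 0.771

0.771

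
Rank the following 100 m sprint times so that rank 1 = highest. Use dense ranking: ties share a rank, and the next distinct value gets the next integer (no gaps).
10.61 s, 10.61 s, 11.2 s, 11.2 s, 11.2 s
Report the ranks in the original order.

Sorted (descending): 11.2, 11.2, 11.2, 10.61, 10.61
The 3 values of 11.2 share dense rank 1.
The 2 values of 10.61 share dense rank 2.

2, 2, 1, 1, 1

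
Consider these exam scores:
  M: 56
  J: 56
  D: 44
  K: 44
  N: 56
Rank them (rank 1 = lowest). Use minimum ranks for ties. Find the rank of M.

3

Sorted (ascending): 44, 44, 56, 56, 56
The 2 values of 44 occupy positions 1–2 → each gets rank 1.
The 3 values of 56 occupy positions 3–5 → each gets rank 3.
M has value 56 → rank 3.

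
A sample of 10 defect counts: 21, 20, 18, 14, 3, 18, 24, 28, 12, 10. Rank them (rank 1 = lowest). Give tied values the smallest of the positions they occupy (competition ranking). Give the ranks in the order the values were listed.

8, 7, 5, 4, 1, 5, 9, 10, 3, 2

Sorted (ascending): 3, 10, 12, 14, 18, 18, 20, 21, 24, 28
The 2 values of 18 occupy positions 5–6 → each gets rank 5.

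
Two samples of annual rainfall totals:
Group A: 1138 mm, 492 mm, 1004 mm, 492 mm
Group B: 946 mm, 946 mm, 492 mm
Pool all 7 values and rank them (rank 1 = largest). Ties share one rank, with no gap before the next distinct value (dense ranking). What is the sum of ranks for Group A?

11

Sorted (descending): 1138, 1004, 946, 946, 492, 492, 492
The 2 values of 946 share dense rank 3.
The 3 values of 492 share dense rank 4.
Remaining distinct values take the next consecutive integers.
Group A values → pooled ranks: 1138→1, 492→4, 1004→2, 492→4
Rank sum = 1 + 4 + 2 + 4 = 11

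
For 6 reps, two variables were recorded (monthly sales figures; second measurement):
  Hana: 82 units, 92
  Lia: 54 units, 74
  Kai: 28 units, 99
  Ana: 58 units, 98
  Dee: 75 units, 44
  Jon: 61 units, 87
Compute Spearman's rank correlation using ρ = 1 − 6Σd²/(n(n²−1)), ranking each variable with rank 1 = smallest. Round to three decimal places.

Ranks of variable 1: 6, 2, 1, 3, 5, 4
Ranks of variable 2: 4, 2, 6, 5, 1, 3
d = r₁ − r₂: 2, 0, -5, -2, 4, 1
d²: 4, 0, 25, 4, 16, 1; Σd² = 50
ρ = 1 − 6·50/(6·35) = 1 − 300/210 = -0.429

-0.429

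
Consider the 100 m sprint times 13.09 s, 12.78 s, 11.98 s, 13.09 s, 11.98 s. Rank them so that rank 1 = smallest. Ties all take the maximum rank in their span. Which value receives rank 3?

12.78

Sorted (ascending): 11.98, 11.98, 12.78, 13.09, 13.09
The 2 values of 11.98 occupy positions 1–2 → each gets rank 2.
The 2 values of 13.09 occupy positions 4–5 → each gets rank 5.
Rank 3 → value 12.78.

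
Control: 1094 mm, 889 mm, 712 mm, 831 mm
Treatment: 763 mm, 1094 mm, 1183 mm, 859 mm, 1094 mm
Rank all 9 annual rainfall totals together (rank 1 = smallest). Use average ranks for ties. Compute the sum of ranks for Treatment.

Sorted (ascending): 712, 763, 831, 859, 889, 1094, 1094, 1094, 1183
The 3 values of 1094 occupy positions 6–8 → average rank 7.
Treatment values → pooled ranks: 763→2, 1094→7, 1183→9, 859→4, 1094→7
Rank sum = 2 + 7 + 9 + 4 + 7 = 29

29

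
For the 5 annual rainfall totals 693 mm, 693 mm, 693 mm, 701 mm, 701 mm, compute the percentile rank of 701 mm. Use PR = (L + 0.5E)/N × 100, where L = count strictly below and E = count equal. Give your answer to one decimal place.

N = 5.
Strictly below 701: 3. Equal to 701: 2.
PR = (3 + 0.5·2)/5 × 100 = 80.0

80.0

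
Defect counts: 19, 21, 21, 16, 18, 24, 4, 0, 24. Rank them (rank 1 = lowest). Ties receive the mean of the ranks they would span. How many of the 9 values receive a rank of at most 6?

Sorted (ascending): 0, 4, 16, 18, 19, 21, 21, 24, 24
The 2 values of 21 occupy positions 6–7 → average rank (6+7)/2 = 6.5.
The 2 values of 24 occupy positions 8–9 → average rank (8+9)/2 = 8.5.
Ranks ≤ 6: {1, 2, 3, 4, 5} → 5 values.

5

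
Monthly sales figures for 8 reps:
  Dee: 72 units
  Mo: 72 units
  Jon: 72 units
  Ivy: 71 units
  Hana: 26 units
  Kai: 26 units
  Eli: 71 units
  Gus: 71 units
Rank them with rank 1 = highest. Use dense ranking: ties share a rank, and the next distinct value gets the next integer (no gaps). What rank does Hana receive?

3

Sorted (descending): 72, 72, 72, 71, 71, 71, 26, 26
The 3 values of 72 share dense rank 1.
The 3 values of 71 share dense rank 2.
The 2 values of 26 share dense rank 3.
Hana has value 26 units → rank 3.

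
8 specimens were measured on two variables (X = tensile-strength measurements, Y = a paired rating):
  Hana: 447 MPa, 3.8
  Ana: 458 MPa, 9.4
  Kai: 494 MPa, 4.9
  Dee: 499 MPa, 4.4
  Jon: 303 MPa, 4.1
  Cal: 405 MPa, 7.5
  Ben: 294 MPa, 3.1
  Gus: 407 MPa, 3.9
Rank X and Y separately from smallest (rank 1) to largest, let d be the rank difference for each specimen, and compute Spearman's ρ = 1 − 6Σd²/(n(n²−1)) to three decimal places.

0.476

Ranks of variable 1: 5, 6, 7, 8, 2, 3, 1, 4
Ranks of variable 2: 2, 8, 6, 5, 4, 7, 1, 3
d = r₁ − r₂: 3, -2, 1, 3, -2, -4, 0, 1
d²: 9, 4, 1, 9, 4, 16, 0, 1; Σd² = 44
ρ = 1 − 6·44/(8·63) = 1 − 264/504 = 0.476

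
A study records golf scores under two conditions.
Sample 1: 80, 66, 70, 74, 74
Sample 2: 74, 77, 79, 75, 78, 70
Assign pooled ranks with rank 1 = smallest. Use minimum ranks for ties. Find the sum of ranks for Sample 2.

40

Sorted (ascending): 66, 70, 70, 74, 74, 74, 75, 77, 78, 79, 80
The 2 values of 70 occupy positions 2–3 → each gets rank 2.
The 3 values of 74 occupy positions 4–6 → each gets rank 4.
Sample 2 values → pooled ranks: 74→4, 77→8, 79→10, 75→7, 78→9, 70→2
Rank sum = 4 + 8 + 10 + 7 + 9 + 2 = 40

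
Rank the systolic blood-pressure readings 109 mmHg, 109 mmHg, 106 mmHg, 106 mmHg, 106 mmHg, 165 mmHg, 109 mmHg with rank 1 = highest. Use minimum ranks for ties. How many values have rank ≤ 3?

4

Sorted (descending): 165, 109, 109, 109, 106, 106, 106
The 3 values of 109 occupy positions 2–4 → each gets rank 2.
The 3 values of 106 occupy positions 5–7 → each gets rank 5.
Ranks ≤ 3: {1, 2, 2, 2} → 4 values.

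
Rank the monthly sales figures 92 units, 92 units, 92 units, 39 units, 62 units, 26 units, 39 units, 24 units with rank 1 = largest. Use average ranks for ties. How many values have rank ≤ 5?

Sorted (descending): 92, 92, 92, 62, 39, 39, 26, 24
The 3 values of 92 occupy positions 1–3 → average rank 2.
The 2 values of 39 occupy positions 5–6 → average rank (5+6)/2 = 5.5.
Ranks ≤ 5: {2, 2, 2, 4} → 4 values.

4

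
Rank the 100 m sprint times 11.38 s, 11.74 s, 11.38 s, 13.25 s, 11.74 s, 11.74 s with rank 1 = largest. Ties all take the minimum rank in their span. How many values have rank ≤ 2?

Sorted (descending): 13.25, 11.74, 11.74, 11.74, 11.38, 11.38
The 3 values of 11.74 occupy positions 2–4 → each gets rank 2.
The 2 values of 11.38 occupy positions 5–6 → each gets rank 5.
Ranks ≤ 2: {1, 2, 2, 2} → 4 values.

4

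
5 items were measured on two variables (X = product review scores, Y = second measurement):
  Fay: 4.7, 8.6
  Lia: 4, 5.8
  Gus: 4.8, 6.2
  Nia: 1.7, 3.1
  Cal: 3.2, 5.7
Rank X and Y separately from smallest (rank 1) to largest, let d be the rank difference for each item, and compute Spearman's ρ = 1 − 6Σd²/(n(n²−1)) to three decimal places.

Ranks of variable 1: 4, 3, 5, 1, 2
Ranks of variable 2: 5, 3, 4, 1, 2
d = r₁ − r₂: -1, 0, 1, 0, 0
d²: 1, 0, 1, 0, 0; Σd² = 2
ρ = 1 − 6·2/(5·24) = 1 − 12/120 = 0.900

0.900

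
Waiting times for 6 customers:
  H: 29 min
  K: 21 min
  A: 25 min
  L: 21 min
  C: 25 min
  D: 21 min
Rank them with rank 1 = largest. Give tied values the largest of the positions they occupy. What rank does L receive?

6

Sorted (descending): 29, 25, 25, 21, 21, 21
The 2 values of 25 occupy positions 2–3 → each gets rank 3.
The 3 values of 21 occupy positions 4–6 → each gets rank 6.
L has value 21 min → rank 6.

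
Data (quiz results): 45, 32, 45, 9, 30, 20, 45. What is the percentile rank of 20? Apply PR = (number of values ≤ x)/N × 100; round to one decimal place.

28.6

N = 7.
Strictly below 20: 1. Equal to 20: 1.
PR = 2/7 × 100 = 28.6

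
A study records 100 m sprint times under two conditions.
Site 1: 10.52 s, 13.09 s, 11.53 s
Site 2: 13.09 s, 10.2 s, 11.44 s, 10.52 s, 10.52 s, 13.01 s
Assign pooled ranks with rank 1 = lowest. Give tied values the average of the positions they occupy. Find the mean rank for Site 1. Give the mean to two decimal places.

Sorted (ascending): 10.2, 10.52, 10.52, 10.52, 11.44, 11.53, 13.01, 13.09, 13.09
The 3 values of 10.52 occupy positions 2–4 → average rank 3.
The 2 values of 13.09 occupy positions 8–9 → average rank (8+9)/2 = 8.5.
Site 1 values → pooled ranks: 10.52→3, 13.09→8.5, 11.53→6
Mean rank = (3 + 8.5 + 6) / 3 = 5.83

5.83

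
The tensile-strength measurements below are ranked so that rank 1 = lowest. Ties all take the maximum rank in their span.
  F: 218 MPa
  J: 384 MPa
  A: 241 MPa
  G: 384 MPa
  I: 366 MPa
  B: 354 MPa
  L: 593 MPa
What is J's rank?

Sorted (ascending): 218, 241, 354, 366, 384, 384, 593
The 2 values of 384 occupy positions 5–6 → each gets rank 6.
J has value 384 MPa → rank 6.

6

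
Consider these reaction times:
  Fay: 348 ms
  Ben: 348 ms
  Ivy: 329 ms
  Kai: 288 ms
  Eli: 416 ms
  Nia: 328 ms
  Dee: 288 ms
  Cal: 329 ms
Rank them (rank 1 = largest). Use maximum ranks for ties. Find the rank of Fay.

Sorted (descending): 416, 348, 348, 329, 329, 328, 288, 288
The 2 values of 348 occupy positions 2–3 → each gets rank 3.
The 2 values of 329 occupy positions 4–5 → each gets rank 5.
The 2 values of 288 occupy positions 7–8 → each gets rank 8.
Fay has value 348 ms → rank 3.

3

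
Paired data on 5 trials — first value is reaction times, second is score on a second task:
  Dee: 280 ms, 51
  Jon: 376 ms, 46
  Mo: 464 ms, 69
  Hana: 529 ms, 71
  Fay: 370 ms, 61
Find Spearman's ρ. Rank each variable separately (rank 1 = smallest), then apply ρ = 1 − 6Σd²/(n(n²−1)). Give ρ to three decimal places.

Ranks of variable 1: 1, 3, 4, 5, 2
Ranks of variable 2: 2, 1, 4, 5, 3
d = r₁ − r₂: -1, 2, 0, 0, -1
d²: 1, 4, 0, 0, 1; Σd² = 6
ρ = 1 − 6·6/(5·24) = 1 − 36/120 = 0.700

0.700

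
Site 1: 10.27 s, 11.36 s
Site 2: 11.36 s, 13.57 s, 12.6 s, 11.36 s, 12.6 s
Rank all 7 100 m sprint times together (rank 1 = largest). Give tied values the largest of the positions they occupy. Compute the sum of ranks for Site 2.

19

Sorted (descending): 13.57, 12.6, 12.6, 11.36, 11.36, 11.36, 10.27
The 2 values of 12.6 occupy positions 2–3 → each gets rank 3.
The 3 values of 11.36 occupy positions 4–6 → each gets rank 6.
Site 2 values → pooled ranks: 11.36→6, 13.57→1, 12.6→3, 11.36→6, 12.6→3
Rank sum = 6 + 1 + 3 + 6 + 3 = 19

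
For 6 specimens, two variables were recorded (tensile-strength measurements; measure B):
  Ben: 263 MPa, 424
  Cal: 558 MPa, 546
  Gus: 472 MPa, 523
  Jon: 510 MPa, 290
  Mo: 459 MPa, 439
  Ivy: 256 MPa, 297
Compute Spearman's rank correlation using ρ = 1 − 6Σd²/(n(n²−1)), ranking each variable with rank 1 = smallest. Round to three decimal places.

0.429

Ranks of variable 1: 2, 6, 4, 5, 3, 1
Ranks of variable 2: 3, 6, 5, 1, 4, 2
d = r₁ − r₂: -1, 0, -1, 4, -1, -1
d²: 1, 0, 1, 16, 1, 1; Σd² = 20
ρ = 1 − 6·20/(6·35) = 1 − 120/210 = 0.429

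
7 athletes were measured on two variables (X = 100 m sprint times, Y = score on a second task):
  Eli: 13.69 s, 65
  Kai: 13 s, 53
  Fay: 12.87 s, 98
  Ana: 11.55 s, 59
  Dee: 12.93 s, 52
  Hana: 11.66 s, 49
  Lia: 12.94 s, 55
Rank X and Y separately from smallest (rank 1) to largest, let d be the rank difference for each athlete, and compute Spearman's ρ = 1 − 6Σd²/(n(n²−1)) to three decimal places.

0.143

Ranks of variable 1: 7, 6, 3, 1, 4, 2, 5
Ranks of variable 2: 6, 3, 7, 5, 2, 1, 4
d = r₁ − r₂: 1, 3, -4, -4, 2, 1, 1
d²: 1, 9, 16, 16, 4, 1, 1; Σd² = 48
ρ = 1 − 6·48/(7·48) = 1 − 288/336 = 0.143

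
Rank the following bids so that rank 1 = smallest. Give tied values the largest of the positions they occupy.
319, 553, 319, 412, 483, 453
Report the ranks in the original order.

2, 6, 2, 3, 5, 4

Sorted (ascending): 319, 319, 412, 453, 483, 553
The 2 values of 319 occupy positions 1–2 → each gets rank 2.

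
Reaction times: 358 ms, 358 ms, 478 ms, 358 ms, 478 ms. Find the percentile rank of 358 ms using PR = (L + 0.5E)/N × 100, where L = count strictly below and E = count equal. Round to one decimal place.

N = 5.
Strictly below 358: 0. Equal to 358: 3.
PR = (0 + 0.5·3)/5 × 100 = 30.0

30.0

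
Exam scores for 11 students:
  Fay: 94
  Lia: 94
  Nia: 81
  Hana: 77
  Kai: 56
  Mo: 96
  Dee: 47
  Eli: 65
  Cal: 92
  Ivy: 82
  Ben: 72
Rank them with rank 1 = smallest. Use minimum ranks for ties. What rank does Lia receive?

9

Sorted (ascending): 47, 56, 65, 72, 77, 81, 82, 92, 94, 94, 96
The 2 values of 94 occupy positions 9–10 → each gets rank 9.
Lia has value 94 → rank 9.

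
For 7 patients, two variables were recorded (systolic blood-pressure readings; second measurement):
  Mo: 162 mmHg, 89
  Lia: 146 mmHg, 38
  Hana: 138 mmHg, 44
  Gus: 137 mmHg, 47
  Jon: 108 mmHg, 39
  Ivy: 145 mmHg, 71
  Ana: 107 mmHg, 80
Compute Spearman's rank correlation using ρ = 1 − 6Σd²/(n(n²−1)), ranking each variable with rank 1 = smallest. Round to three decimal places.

0.071

Ranks of variable 1: 7, 6, 4, 3, 2, 5, 1
Ranks of variable 2: 7, 1, 3, 4, 2, 5, 6
d = r₁ − r₂: 0, 5, 1, -1, 0, 0, -5
d²: 0, 25, 1, 1, 0, 0, 25; Σd² = 52
ρ = 1 − 6·52/(7·48) = 1 − 312/336 = 0.071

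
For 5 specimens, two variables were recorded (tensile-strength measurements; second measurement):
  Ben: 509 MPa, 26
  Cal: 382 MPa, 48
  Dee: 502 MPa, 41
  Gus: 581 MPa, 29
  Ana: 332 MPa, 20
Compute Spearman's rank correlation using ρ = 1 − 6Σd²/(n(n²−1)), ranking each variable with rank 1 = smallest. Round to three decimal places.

Ranks of variable 1: 4, 2, 3, 5, 1
Ranks of variable 2: 2, 5, 4, 3, 1
d = r₁ − r₂: 2, -3, -1, 2, 0
d²: 4, 9, 1, 4, 0; Σd² = 18
ρ = 1 − 6·18/(5·24) = 1 − 108/120 = 0.100

0.100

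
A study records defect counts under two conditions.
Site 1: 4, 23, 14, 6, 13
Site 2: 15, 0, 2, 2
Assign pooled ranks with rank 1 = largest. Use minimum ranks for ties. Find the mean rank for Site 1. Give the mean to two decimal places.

3.80

Sorted (descending): 23, 15, 14, 13, 6, 4, 2, 2, 0
The 2 values of 2 occupy positions 7–8 → each gets rank 7.
Site 1 values → pooled ranks: 4→6, 23→1, 14→3, 6→5, 13→4
Mean rank = (6 + 1 + 3 + 5 + 4) / 5 = 3.80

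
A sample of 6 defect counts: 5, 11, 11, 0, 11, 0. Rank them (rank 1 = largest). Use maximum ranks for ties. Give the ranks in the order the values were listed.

4, 3, 3, 6, 3, 6

Sorted (descending): 11, 11, 11, 5, 0, 0
The 3 values of 11 occupy positions 1–3 → each gets rank 3.
The 2 values of 0 occupy positions 5–6 → each gets rank 6.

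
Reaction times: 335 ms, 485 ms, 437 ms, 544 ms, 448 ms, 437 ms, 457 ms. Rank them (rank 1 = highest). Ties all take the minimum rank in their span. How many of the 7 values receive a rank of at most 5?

6

Sorted (descending): 544, 485, 457, 448, 437, 437, 335
The 2 values of 437 occupy positions 5–6 → each gets rank 5.
Ranks ≤ 5: {1, 2, 3, 4, 5, 5} → 6 values.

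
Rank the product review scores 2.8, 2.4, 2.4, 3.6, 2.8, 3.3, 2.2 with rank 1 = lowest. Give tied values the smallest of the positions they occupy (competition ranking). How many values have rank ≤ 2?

3

Sorted (ascending): 2.2, 2.4, 2.4, 2.8, 2.8, 3.3, 3.6
The 2 values of 2.4 occupy positions 2–3 → each gets rank 2.
The 2 values of 2.8 occupy positions 4–5 → each gets rank 4.
Ranks ≤ 2: {1, 2, 2} → 3 values.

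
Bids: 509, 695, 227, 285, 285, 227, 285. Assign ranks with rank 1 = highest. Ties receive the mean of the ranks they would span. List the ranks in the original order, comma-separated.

Sorted (descending): 695, 509, 285, 285, 285, 227, 227
The 3 values of 285 occupy positions 3–5 → average rank 4.
The 2 values of 227 occupy positions 6–7 → average rank (6+7)/2 = 6.5.

2, 1, 6.5, 4, 4, 6.5, 4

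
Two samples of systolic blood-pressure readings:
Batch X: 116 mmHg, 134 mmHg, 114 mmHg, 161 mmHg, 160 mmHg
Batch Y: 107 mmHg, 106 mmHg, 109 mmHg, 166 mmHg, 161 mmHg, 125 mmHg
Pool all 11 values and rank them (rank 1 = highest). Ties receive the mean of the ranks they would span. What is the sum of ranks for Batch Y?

39.5

Sorted (descending): 166, 161, 161, 160, 134, 125, 116, 114, 109, 107, 106
The 2 values of 161 occupy positions 2–3 → average rank (2+3)/2 = 2.5.
Batch Y values → pooled ranks: 107→10, 106→11, 109→9, 166→1, 161→2.5, 125→6
Rank sum = 10 + 11 + 9 + 1 + 2.5 + 6 = 39.5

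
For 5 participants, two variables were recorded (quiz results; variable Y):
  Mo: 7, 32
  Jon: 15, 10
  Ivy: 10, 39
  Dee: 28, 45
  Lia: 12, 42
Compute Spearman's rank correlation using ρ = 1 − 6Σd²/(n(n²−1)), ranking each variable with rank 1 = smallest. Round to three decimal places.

0.400

Ranks of variable 1: 1, 4, 2, 5, 3
Ranks of variable 2: 2, 1, 3, 5, 4
d = r₁ − r₂: -1, 3, -1, 0, -1
d²: 1, 9, 1, 0, 1; Σd² = 12
ρ = 1 − 6·12/(5·24) = 1 − 72/120 = 0.400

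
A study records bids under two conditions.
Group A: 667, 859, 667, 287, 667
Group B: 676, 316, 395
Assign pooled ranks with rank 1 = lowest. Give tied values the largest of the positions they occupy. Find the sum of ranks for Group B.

Sorted (ascending): 287, 316, 395, 667, 667, 667, 676, 859
The 3 values of 667 occupy positions 4–6 → each gets rank 6.
Group B values → pooled ranks: 676→7, 316→2, 395→3
Rank sum = 7 + 2 + 3 = 12

12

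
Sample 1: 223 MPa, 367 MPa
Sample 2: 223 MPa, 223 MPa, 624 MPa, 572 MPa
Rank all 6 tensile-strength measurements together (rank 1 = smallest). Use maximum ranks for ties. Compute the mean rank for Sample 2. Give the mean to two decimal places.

4.25

Sorted (ascending): 223, 223, 223, 367, 572, 624
The 3 values of 223 occupy positions 1–3 → each gets rank 3.
Sample 2 values → pooled ranks: 223→3, 223→3, 624→6, 572→5
Mean rank = (3 + 3 + 6 + 5) / 4 = 4.25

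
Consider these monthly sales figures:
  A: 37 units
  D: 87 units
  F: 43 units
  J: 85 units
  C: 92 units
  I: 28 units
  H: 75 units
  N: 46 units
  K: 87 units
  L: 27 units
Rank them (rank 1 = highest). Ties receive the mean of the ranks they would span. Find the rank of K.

Sorted (descending): 92, 87, 87, 85, 75, 46, 43, 37, 28, 27
The 2 values of 87 occupy positions 2–3 → average rank (2+3)/2 = 2.5.
K has value 87 units → rank 2.5.

2.5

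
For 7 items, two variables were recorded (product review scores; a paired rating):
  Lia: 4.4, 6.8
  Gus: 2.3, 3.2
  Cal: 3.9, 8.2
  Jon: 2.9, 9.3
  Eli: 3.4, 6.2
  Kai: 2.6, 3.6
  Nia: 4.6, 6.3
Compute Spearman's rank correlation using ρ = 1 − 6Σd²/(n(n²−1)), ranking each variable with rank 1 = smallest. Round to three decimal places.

Ranks of variable 1: 6, 1, 5, 3, 4, 2, 7
Ranks of variable 2: 5, 1, 6, 7, 3, 2, 4
d = r₁ − r₂: 1, 0, -1, -4, 1, 0, 3
d²: 1, 0, 1, 16, 1, 0, 9; Σd² = 28
ρ = 1 − 6·28/(7·48) = 1 − 168/336 = 0.500

0.500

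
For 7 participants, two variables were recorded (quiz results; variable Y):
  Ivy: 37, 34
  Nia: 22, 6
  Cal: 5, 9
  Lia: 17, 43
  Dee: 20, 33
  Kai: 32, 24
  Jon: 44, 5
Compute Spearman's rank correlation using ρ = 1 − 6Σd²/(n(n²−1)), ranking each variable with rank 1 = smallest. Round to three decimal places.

Ranks of variable 1: 6, 4, 1, 2, 3, 5, 7
Ranks of variable 2: 6, 2, 3, 7, 5, 4, 1
d = r₁ − r₂: 0, 2, -2, -5, -2, 1, 6
d²: 0, 4, 4, 25, 4, 1, 36; Σd² = 74
ρ = 1 − 6·74/(7·48) = 1 − 444/336 = -0.321

-0.321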